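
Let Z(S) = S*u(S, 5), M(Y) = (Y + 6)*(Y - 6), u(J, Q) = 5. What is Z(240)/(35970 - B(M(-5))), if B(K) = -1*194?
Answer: 300/9041 ≈ 0.033182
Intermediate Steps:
M(Y) = (-6 + Y)*(6 + Y) (M(Y) = (6 + Y)*(-6 + Y) = (-6 + Y)*(6 + Y))
B(K) = -194
Z(S) = 5*S (Z(S) = S*5 = 5*S)
Z(240)/(35970 - B(M(-5))) = (5*240)/(35970 - 1*(-194)) = 1200/(35970 + 194) = 1200/36164 = 1200*(1/36164) = 300/9041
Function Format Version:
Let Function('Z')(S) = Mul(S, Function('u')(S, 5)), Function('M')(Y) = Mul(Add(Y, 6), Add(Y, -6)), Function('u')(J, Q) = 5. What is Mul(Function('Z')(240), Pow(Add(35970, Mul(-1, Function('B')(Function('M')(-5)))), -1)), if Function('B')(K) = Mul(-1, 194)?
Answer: Rational(300, 9041) ≈ 0.033182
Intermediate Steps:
Function('M')(Y) = Mul(Add(-6, Y), Add(6, Y)) (Function('M')(Y) = Mul(Add(6, Y), Add(-6, Y)) = Mul(Add(-6, Y), Add(6, Y)))
Function('B')(K) = -194
Function('Z')(S) = Mul(5, S) (Function('Z')(S) = Mul(S, 5) = Mul(5, S))
Mul(Function('Z')(240), Pow(Add(35970, Mul(-1, Function('B')(Function('M')(-5)))), -1)) = Mul(Mul(5, 240), Pow(Add(35970, Mul(-1, -194)), -1)) = Mul(1200, Pow(Add(35970, 194), -1)) = Mul(1200, Pow(36164, -1)) = Mul(1200, Rational(1, 36164)) = Rational(300, 9041)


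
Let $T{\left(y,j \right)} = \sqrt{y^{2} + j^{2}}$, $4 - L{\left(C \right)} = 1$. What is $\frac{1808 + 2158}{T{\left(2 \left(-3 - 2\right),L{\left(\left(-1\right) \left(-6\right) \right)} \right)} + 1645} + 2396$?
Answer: $\frac{1081649801}{450986} - \frac{661 \sqrt{109}}{450986} \approx 2398.4$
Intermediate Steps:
$L{\left(C \right)} = 3$ ($L{\left(C \right)} = 4 - 1 = 3$)
$T{\left(y,j \right)} = \sqrt{j^{2} + y^{2}}$
$\frac{1808 + 2158}{T{\left(2 \left(-3 - 2\right),L{\left(\left(-1\right) \left(-6\right) \right)} \right)} + 1645} + 2396 = \frac{1808 + 2158}{\sqrt{3^{2} + \left(2 \left(-3 - 2\right)\right)^{2}} + 1645} + 2396 = \frac{3966}{\sqrt{9 + \left(2 \left(-5\right)\right)^{2}} + 1645} + 2396 = \frac{3966}{\sqrt{9 + \left(-10\right)^{2}} + 1645} + 2396 = \frac{3966}{\sqrt{9 + 100} + 1645} + 2396 = \frac{3966}{\sqrt{109} + 1645} + 2396 = \frac{3966}{1645 + \sqrt{109}} + 2396 = 2396 + \frac{3966}{1645 + \sqrt{109}}$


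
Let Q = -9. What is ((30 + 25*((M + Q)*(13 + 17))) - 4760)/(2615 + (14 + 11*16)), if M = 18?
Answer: 404/561 ≈ 0.72014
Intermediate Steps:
((30 + 25*((M + Q)*(13 + 17))) - 4760)/(2615 + (14 + 11*16)) = ((30 + 25*((18 - 9)*(13 + 17))) - 4760)/(2615 + (14 + 11*16)) = ((30 + 25*(9*30)) - 4760)/(2615 + (14 + 176)) = ((30 + 25*270) - 4760)/(2615 + 190) = ((30 + 6750) - 4760)/2805 = (6780 - 4760)*(1/2805) = 2020*(1/2805) = 404/561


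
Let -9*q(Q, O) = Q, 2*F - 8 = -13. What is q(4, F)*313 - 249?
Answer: -3493/9 ≈ -388.11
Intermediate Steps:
F = -5/2 (F = 4 + (½)*(-13) = 4 - 13/2 = -5/2 ≈ -2.5000)
q(Q, O) = -Q/9
q(4, F)*313 - 249 = -⅑*4*313 - 249 = -4/9*313 - 249 = -1252/9 - 249 = -3493/9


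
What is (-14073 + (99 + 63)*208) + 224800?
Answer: 244423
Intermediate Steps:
(-14073 + (99 + 63)*208) + 224800 = (-14073 + 162*208) + 224800 = (-14073 + 33696) + 224800 = 19623 + 224800 = 244423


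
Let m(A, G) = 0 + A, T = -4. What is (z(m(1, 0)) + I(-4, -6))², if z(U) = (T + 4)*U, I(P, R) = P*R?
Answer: 576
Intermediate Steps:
m(A, G) = A
z(U) = 0 (z(U) = (-4 + 4)*U = 0*U = 0)
(z(m(1, 0)) + I(-4, -6))² = (0 - 4*(-6))² = (0 + 24)² = 24² = 576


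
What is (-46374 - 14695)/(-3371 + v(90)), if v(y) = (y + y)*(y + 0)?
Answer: -61069/12829 ≈ -4.7602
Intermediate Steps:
v(y) = 2*y² (v(y) = (2*y)*y = 2*y²)
(-46374 - 14695)/(-3371 + v(90)) = (-46374 - 14695)/(-3371 + 2*90²) = -61069/(-3371 + 2*8100) = -61069/(-3371 + 16200) = -61069/12829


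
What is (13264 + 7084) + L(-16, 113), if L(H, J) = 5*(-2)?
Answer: 20338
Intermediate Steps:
L(H, J) = -10
(13264 + 7084) + L(-16, 113) = (13264 + 7084) - 10 = 20348 - 10 = 20338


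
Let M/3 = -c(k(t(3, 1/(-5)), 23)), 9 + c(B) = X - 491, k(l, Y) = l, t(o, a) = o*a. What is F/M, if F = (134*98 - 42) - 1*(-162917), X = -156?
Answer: 58669/656 ≈ 89.434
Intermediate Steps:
t(o, a) = a*o
F = 176007 (F = (13132 - 42) + 162917 = 13090 + 162917 = 176007)
c(B) = -656 (c(B) = -9 + (-156 - 491) = -9 - 647 = -656)
M = 1968 (M = 3*(-1*(-656)) = 3*656 = 1968)
F/M = 176007/1968 = 176007*(1/1968) = 58669/656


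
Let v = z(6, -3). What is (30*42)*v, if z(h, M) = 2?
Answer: 2520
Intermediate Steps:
v = 2
(30*42)*v = (30*42)*2 = 1260*2 = 2520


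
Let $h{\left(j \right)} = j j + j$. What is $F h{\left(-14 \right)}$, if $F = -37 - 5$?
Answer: $-7644$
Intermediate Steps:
$h{\left(j \right)} = j + j^{2}$ ($h{\left(j \right)} = j^{2} + j = j + j^{2}$)
$F = -42$
$F h{\left(-14 \right)} = - 42 \left(- 14 \left(1 - 14\right)\right) = - 42 \left(\left(-14\right) \left(-13\right)\right) = \left(-42\right) 182 = -7644$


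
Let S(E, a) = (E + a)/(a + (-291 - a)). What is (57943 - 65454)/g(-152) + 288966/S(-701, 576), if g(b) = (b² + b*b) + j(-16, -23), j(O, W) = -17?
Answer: 3884158956371/5773875 ≈ 6.7271e+5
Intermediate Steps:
S(E, a) = -E/291 - a/291 (S(E, a) = (E + a)/(-291) = (E + a)*(-1/291) = -E/291 - a/291)
g(b) = -17 + 2*b² (g(b) = (b² + b*b) - 17 = (b² + b²) - 17 = 2*b² - 17 = -17 + 2*b²)
(57943 - 65454)/g(-152) + 288966/S(-701, 576) = (57943 - 65454)/(-17 + 2*(-152)²) + 288966/(-1/291*(-701) - 1/291*576) = -7511/(-17 + 2*23104) + 288966/(701/291 - 192/97) = -7511/(-17 + 46208) + 288966/(125/291) = -7511/46191 + 288966*(291/125) = -7511*1/46191 + 84089106/125 = -7511/46191 + 84089106/125 = 3884158956371/5773875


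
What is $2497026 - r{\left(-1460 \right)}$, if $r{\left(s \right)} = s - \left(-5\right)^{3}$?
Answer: $2498361$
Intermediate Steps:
$r{\left(s \right)} = 125 + s$ ($r{\left(s \right)} = s - -125 = s + 125 = 125 + s$)
$2497026 - r{\left(-1460 \right)} = 2497026 - \left(125 - 1460\right) = 2497026 - -1335 = 2497026 + 1335 = 2498361$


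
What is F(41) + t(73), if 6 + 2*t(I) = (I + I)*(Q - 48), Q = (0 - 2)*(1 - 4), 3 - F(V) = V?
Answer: -3107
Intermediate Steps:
F(V) = 3 - V
Q = 6 (Q = -2*(-3) = 6)
t(I) = -3 - 42*I (t(I) = -3 + ((I + I)*(6 - 48))/2 = -3 + ((2*I)*(-42))/2 = -3 + (-84*I)/2 = -3 - 42*I)
F(41) + t(73) = (3 - 1*41) + (-3 - 42*73) = (3 - 41) + (-3 - 3066) = -38 - 3069 = -3107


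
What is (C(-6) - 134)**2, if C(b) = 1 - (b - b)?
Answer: 17689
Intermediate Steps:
C(b) = 1 (C(b) = 1 - 1*0 = 1 + 0 = 1)
(C(-6) - 134)**2 = (1 - 134)**2 = (-133)**2 = 17689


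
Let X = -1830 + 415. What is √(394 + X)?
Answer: I*√1021 ≈ 31.953*I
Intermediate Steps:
X = -1415
√(394 + X) = √(394 - 1415) = √(-1021) = I*√1021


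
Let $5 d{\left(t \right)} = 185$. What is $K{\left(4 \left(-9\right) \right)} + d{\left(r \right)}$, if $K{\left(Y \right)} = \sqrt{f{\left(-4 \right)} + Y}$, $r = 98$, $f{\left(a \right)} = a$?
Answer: $37 + 2 i \sqrt{10} \approx 37.0 + 6.3246 i$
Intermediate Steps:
$K{\left(Y \right)} = \sqrt{-4 + Y}$
$d{\left(t \right)} = 37$ ($d{\left(t \right)} = \frac{1}{5} \cdot 185 = 37$)
$K{\left(4 \left(-9\right) \right)} + d{\left(r \right)} = \sqrt{-4 + 4 \left(-9\right)} + 37 = \sqrt{-4 - 36} + 37 = \sqrt{-40} + 37 = 2 i \sqrt{10} + 37 = 37 + 2 i \sqrt{10}$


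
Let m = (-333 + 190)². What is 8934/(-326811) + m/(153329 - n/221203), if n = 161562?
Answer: 391759610209689/3694780631111825 ≈ 0.10603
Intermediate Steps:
m = 20449 (m = (-143)² = 20449)
8934/(-326811) + m/(153329 - n/221203) = 8934/(-326811) + 20449/(153329 - 161562/221203) = 8934*(-1/326811) + 20449/(153329 - 161562/221203) = -2978/108937 + 20449/(153329 - 1*161562/221203) = -2978/108937 + 20449/(153329 - 161562/221203) = -2978/108937 + 20449/(33916673225/221203) = -2978/108937 + 20449*(221203/33916673225) = -2978/108937 + 4523380147/33916673225 = 391759610209689/3694780631111825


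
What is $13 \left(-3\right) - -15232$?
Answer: $15193$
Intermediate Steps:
$13 \left(-3\right) - -15232 = -39 + 15232 = 15193$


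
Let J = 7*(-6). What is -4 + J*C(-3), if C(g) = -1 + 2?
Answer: -46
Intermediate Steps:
C(g) = 1
J = -42
-4 + J*C(-3) = -4 - 42*1 = -4 - 42 = -46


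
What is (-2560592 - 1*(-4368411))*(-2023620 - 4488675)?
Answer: -11773050634605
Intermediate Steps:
(-2560592 - 1*(-4368411))*(-2023620 - 4488675) = (-2560592 + 4368411)*(-6512295) = 1807819*(-6512295) = -11773050634605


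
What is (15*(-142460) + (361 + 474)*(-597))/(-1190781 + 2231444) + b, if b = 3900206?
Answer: 4058797441183/1040663 ≈ 3.9002e+6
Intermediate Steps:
(15*(-142460) + (361 + 474)*(-597))/(-1190781 + 2231444) + b = (15*(-142460) + (361 + 474)*(-597))/(-1190781 + 2231444) + 3900206 = (-2136900 + 835*(-597))/1040663 + 3900206 = (-2136900 - 498495)*(1/1040663) + 3900206 = -2635395*1/1040663 + 3900206 = -2635395/1040663 + 3900206 = 4058797441183/1040663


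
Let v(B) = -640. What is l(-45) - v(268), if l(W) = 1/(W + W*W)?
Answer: 1267201/1980 ≈ 640.00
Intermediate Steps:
l(W) = 1/(W + W²)
l(-45) - v(268) = 1/((-45)*(1 - 45)) - 1*(-640) = -1/45/(-44) + 640 = -1/45*(-1/44) + 640 = 1/1980 + 640 = 1267201/1980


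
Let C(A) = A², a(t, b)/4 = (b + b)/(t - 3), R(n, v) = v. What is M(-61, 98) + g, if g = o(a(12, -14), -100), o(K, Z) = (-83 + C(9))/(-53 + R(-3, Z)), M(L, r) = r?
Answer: 14996/153 ≈ 98.013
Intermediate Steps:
a(t, b) = 8*b/(-3 + t) (a(t, b) = 4*((b + b)/(t - 3)) = 4*((2*b)/(-3 + t)) = 4*(2*b/(-3 + t)) = 8*b/(-3 + t))
o(K, Z) = -2/(-53 + Z) (o(K, Z) = (-83 + 9²)/(-53 + Z) = (-83 + 81)/(-53 + Z) = -2/(-53 + Z))
g = 2/153 (g = -2/(-53 - 100) = -2/(-153) = -2*(-1/153) = 2/153 ≈ 0.013072)
M(-61, 98) + g = 98 + 2/153 = 14996/153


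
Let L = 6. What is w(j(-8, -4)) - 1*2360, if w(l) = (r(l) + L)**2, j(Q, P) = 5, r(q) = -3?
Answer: -2351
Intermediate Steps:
w(l) = 9 (w(l) = (-3 + 6)**2 = 3**2 = 9)
w(j(-8, -4)) - 1*2360 = 9 - 1*2360 = 9 - 2360 = -2351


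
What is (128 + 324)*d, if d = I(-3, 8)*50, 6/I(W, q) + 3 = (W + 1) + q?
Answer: 45200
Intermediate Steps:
I(W, q) = 6/(-2 + W + q) (I(W, q) = 6/(-3 + ((W + 1) + q)) = 6/(-3 + ((1 + W) + q)) = 6/(-3 + (1 + W + q)) = 6/(-2 + W + q))
d = 100 (d = (6/(-2 - 3 + 8))*50 = (6/3)*50 = (6*(⅓))*50 = 2*50 = 100)
(128 + 324)*d = (128 + 324)*100 = 452*100 = 45200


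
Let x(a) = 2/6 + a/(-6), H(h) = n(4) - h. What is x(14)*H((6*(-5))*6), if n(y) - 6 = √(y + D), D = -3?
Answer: -374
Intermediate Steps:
n(y) = 6 + √(-3 + y) (n(y) = 6 + √(y - 3) = 6 + √(-3 + y))
H(h) = 7 - h (H(h) = (6 + √(-3 + 4)) - h = (6 + √1) - h = (6 + 1) - h = 7 - h)
x(a) = ⅓ - a/6 (x(a) = 2*(⅙) + a*(-⅙) = ⅓ - a/6)
x(14)*H((6*(-5))*6) = (⅓ - ⅙*14)*(7 - 6*(-5)*6) = (⅓ - 7/3)*(7 - (-30)*6) = -2*(7 - 1*(-180)) = -2*(7 + 180) = -2*187 = -374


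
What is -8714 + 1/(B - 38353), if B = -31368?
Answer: -607548795/69721 ≈ -8714.0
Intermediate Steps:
-8714 + 1/(B - 38353) = -8714 + 1/(-31368 - 38353) = -8714 + 1/(-69721) = -8714 - 1/69721 = -607548795/69721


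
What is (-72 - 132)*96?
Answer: -19584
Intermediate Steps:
(-72 - 132)*96 = -204*96 = -19584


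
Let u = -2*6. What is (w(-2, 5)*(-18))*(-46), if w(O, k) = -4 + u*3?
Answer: -33120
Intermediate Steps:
u = -12
w(O, k) = -40 (w(O, k) = -4 - 12*3 = -4 - 36 = -40)
(w(-2, 5)*(-18))*(-46) = -40*(-18)*(-46) = 720*(-46) = -33120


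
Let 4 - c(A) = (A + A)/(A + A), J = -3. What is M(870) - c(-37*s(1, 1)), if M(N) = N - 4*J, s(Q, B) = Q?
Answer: 879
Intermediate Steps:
M(N) = 12 + N (M(N) = N - 4*(-3) = N + 12 = 12 + N)
c(A) = 3 (c(A) = 4 - (A + A)/(A + A) = 4 - 2*A/(2*A) = 4 - 2*A*1/(2*A) = 4 - 1*1 = 4 - 1 = 3)
M(870) - c(-37*s(1, 1)) = (12 + 870) - 1*3 = 882 - 3 = 879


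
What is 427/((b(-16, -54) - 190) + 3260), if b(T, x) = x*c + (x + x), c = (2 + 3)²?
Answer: 427/1612 ≈ 0.26489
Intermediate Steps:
c = 25 (c = 5² = 25)
b(T, x) = 27*x (b(T, x) = x*25 + (x + x) = 25*x + 2*x = 27*x)
427/((b(-16, -54) - 190) + 3260) = 427/((27*(-54) - 190) + 3260) = 427/((-1458 - 190) + 3260) = 427/(-1648 + 3260) = 427/1612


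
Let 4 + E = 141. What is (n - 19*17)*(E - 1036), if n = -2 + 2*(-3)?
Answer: 297569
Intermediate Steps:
E = 137 (E = -4 + 141 = 137)
n = -8 (n = -2 - 6 = -8)
(n - 19*17)*(E - 1036) = (-8 - 19*17)*(137 - 1036) = (-8 - 323)*(-899) = -331*(-899) = 297569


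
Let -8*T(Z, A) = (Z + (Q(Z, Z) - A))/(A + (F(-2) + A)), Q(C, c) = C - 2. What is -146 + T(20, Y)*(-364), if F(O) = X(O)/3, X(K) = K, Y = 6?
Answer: -298/17 ≈ -17.529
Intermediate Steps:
Q(C, c) = -2 + C
F(O) = O/3
T(Z, A) = -(-2 - A + 2*Z)/(8*(-2/3 + 2*A)) (T(Z, A) = -(Z + ((-2 + Z) - A))/(8*(A + ((1/3)*(-2) + A))) = -(Z + (-2 + Z - A))/(8*(A + (-2/3 + A))) = -(-2 - A + 2*Z)/(8*(-2/3 + 2*A)))
-146 + T(20, Y)*(-364) = -146 + (3*(2 + 6 - 2*20)/(16*(-1 + 3*6)))*(-364) = -146 + (3*(2 + 6 - 40)/(16*(-1 + 18)))*(-364) = -146 + ((3/16)*(-32)/17)*(-364) = -146 + ((3/16)*(1/17)*(-32))*(-364) = -146 - 6/17*(-364) = -146 + 2184/17 = -298/17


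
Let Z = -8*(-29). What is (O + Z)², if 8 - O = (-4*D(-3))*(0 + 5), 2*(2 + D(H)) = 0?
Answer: 40000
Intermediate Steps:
D(H) = -2 (D(H) = -2 + (½)*0 = -2 + 0 = -2)
Z = 232
O = -32 (O = 8 - (-4*(-2))*(0 + 5) = 8 - 8*5 = 8 - 1*40 = 8 - 40 = -32)
(O + Z)² = (-32 + 232)² = 200² = 40000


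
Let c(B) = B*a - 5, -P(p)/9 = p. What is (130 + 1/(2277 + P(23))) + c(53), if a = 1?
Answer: 368461/2070 ≈ 178.00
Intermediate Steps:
P(p) = -9*p
c(B) = -5 + B (c(B) = B*1 - 5 = B - 5 = -5 + B)
(130 + 1/(2277 + P(23))) + c(53) = (130 + 1/(2277 - 9*23)) + (-5 + 53) = (130 + 1/(2277 - 207)) + 48 = (130 + 1/2070) + 48 = 269101/2070 + 48 = 368461/2070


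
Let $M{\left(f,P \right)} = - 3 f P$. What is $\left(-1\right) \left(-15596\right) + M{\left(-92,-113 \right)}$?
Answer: $-15592$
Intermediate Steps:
$M{\left(f,P \right)} = - 3 P f$
$\left(-1\right) \left(-15596\right) + M{\left(-92,-113 \right)} = \left(-1\right) \left(-15596\right) - \left(-339\right) \left(-92\right) = 15596 - 31188 = -15592$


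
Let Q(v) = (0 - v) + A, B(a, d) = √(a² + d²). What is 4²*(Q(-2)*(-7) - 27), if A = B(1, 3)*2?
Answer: -656 - 224*√10 ≈ -1364.3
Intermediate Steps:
A = 2*√10 (A = √(1² + 3²)*2 = √(1 + 9)*2 = √10*2 = 2*√10 ≈ 6.3246)
Q(v) = -v + 2*√10 (Q(v) = (0 - v) + 2*√10 = -v + 2*√10)
4²*(Q(-2)*(-7) - 27) = 4²*((-1*(-2) + 2*√10)*(-7) - 27) = 16*((2 + 2*√10)*(-7) - 27) = 16*((-14 - 14*√10) - 27) = 16*(-41 - 14*√10) = -656 - 224*√10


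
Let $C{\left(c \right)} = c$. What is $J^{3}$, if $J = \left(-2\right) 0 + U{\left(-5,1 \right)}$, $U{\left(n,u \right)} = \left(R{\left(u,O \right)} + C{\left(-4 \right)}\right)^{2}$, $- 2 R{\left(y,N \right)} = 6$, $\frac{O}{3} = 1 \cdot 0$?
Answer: $117649$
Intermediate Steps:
$O = 0$ ($O = 3 \cdot 1 \cdot 0 = 3 \cdot 0 = 0$)
$R{\left(y,N \right)} = -3$ ($R{\left(y,N \right)} = \left(- \frac{1}{2}\right) 6 = -3$)
$U{\left(n,u \right)} = 49$ ($U{\left(n,u \right)} = \left(-3 - 4\right)^{2} = \left(-7\right)^{2} = 49$)
$J = 49$ ($J = \left(-2\right) 0 + 49 = 0 + 49 = 49$)
$J^{3} = 49^{3} = 117649$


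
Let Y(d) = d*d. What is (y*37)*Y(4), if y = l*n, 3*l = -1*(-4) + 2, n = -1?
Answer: -1184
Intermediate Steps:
l = 2 (l = (-1*(-4) + 2)/3 = (4 + 2)/3 = (⅓)*6 = 2)
Y(d) = d²
y = -2 (y = 2*(-1) = -2)
(y*37)*Y(4) = -2*37*4² = -74*16 = -1184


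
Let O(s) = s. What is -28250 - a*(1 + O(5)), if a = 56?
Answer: -28586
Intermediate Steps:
-28250 - a*(1 + O(5)) = -28250 - 56*(1 + 5) = -28250 - 56*6 = -28250 - 1*336 = -28250 - 336 = -28586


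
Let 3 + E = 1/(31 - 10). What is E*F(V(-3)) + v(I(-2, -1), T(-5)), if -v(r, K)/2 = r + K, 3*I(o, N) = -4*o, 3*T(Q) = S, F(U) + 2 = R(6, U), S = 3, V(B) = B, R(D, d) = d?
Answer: 52/7 ≈ 7.4286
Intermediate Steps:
F(U) = -2 + U
E = -62/21 (E = -3 + 1/(31 - 10) = -3 + 1/21 = -62/21 ≈ -2.9524)
T(Q) = 1 (T(Q) = (⅓)*3 = 1)
I(o, N) = -4*o/3 (I(o, N) = (-4*o)/3 = -4*o/3)
v(r, K) = -2*K - 2*r (v(r, K) = -2*(r + K) = -2*(K + r) = -2*K - 2*r)
E*F(V(-3)) + v(I(-2, -1), T(-5)) = -62*(-2 - 3)/21 + (-2*1 - (-8)*(-2)/3) = -62/21*(-5) + (-2 - 2*8/3) = 310/21 + (-2 - 16/3) = 310/21 - 22/3 = 52/7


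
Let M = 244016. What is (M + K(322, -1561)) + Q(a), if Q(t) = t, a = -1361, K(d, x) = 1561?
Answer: 244216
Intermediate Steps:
(M + K(322, -1561)) + Q(a) = (244016 + 1561) - 1361 = 245577 - 1361 = 244216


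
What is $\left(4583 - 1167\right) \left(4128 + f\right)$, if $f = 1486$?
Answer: $19177424$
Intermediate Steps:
$\left(4583 - 1167\right) \left(4128 + f\right) = \left(4583 - 1167\right) \left(4128 + 1486\right) = 3416 \cdot 5614 = 19177424$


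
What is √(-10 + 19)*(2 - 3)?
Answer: -3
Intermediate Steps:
√(-10 + 19)*(2 - 3) = √9*(-1) = 3*(-1) = -3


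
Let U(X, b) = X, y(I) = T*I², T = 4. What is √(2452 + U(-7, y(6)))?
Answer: √2445 ≈ 49.447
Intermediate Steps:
y(I) = 4*I²
√(2452 + U(-7, y(6))) = √(2452 - 7) = √2445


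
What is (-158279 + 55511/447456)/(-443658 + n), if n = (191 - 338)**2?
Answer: 70822832713/188848357344 ≈ 0.37502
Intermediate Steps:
n = 21609 (n = (-147)**2 = 21609)
(-158279 + 55511/447456)/(-443658 + n) = (-158279 + 55511/447456)/(-443658 + 21609) = (-158279 + 55511*(1/447456))/(-422049) = (-158279 + 55511/447456)*(-1/422049) = -70822832713/447456*(-1/422049) = 70822832713/188848357344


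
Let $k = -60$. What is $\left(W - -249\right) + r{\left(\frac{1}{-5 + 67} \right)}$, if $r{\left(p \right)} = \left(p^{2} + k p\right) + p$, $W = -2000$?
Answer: $- \frac{6734501}{3844} \approx -1752.0$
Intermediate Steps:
$r{\left(p \right)} = p^{2} - 59 p$ ($r{\left(p \right)} = \left(p^{2} - 60 p\right) + p = p^{2} - 59 p$)
$\left(W - -249\right) + r{\left(\frac{1}{-5 + 67} \right)} = \left(-2000 - -249\right) + \frac{-59 + \frac{1}{-5 + 67}}{-5 + 67} = \left(-2000 + 249\right) + \frac{-59 + \frac{1}{62}}{62} = -1751 + \frac{-59 + \frac{1}{62}}{62} = -1751 + \frac{1}{62} \left(- \frac{3657}{62}\right) = -1751 - \frac{3657}{3844} = - \frac{6734501}{3844}$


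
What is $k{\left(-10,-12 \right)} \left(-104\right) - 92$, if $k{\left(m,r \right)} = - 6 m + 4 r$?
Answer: $-1340$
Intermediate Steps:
$k{\left(-10,-12 \right)} \left(-104\right) - 92 = \left(\left(-6\right) \left(-10\right) + 4 \left(-12\right)\right) \left(-104\right) - 92 = \left(60 - 48\right) \left(-104\right) - 92 = 12 \left(-104\right) - 92 = -1248 - 92 = -1340$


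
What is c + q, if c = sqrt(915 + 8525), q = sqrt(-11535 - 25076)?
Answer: 4*sqrt(590) + I*sqrt(36611) ≈ 97.16 + 191.34*I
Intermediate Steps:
q = I*sqrt(36611) (q = sqrt(-36611) = I*sqrt(36611) ≈ 191.34*I)
c = 4*sqrt(590) (c = sqrt(9440) = 4*sqrt(590) ≈ 97.160)
c + q = 4*sqrt(590) + I*sqrt(36611)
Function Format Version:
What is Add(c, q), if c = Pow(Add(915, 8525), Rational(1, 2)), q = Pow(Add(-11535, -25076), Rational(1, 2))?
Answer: Add(Mul(4, Pow(590, Rational(1, 2))), Mul(I, Pow(36611, Rational(1, 2)))) ≈ Add(97.160, Mul(191.34, I))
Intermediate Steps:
q = Mul(I, Pow(36611, Rational(1, 2))) (q = Pow(-36611, Rational(1, 2)) = Mul(I, Pow(36611, Rational(1, 2))) ≈ Mul(191.34, I))
c = Mul(4, Pow(590, Rational(1, 2))) (c = Pow(9440, Rational(1, 2)) = Mul(4, Pow(590, Rational(1, 2))) ≈ 97.160)
Add(c, q) = Add(Mul(4, Pow(590, Rational(1, 2))), Mul(I, Pow(36611, Rational(1, 2))))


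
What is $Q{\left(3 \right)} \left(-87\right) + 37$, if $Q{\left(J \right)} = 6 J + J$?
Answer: $-1790$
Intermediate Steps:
$Q{\left(J \right)} = 7 J$
$Q{\left(3 \right)} \left(-87\right) + 37 = 7 \cdot 3 \left(-87\right) + 37 = 21 \left(-87\right) + 37 = -1827 + 37 = -1790$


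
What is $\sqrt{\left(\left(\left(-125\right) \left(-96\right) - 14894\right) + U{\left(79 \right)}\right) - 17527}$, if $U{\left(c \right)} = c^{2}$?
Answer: $2 i \sqrt{3545} \approx 119.08 i$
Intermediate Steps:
$\sqrt{\left(\left(\left(-125\right) \left(-96\right) - 14894\right) + U{\left(79 \right)}\right) - 17527} = \sqrt{\left(\left(\left(-125\right) \left(-96\right) - 14894\right) + 79^{2}\right) - 17527} = \sqrt{\left(\left(12000 - 14894\right) + 6241\right) - 17527} = \sqrt{\left(-2894 + 6241\right) - 17527} = \sqrt{3347 - 17527} = \sqrt{-14180} = 2 i \sqrt{3545}$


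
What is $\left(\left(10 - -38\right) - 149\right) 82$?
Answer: $-8282$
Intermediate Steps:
$\left(\left(10 - -38\right) - 149\right) 82 = \left(\left(10 + 38\right) - 149\right) 82 = \left(48 - 149\right) 82 = \left(-101\right) 82 = -8282$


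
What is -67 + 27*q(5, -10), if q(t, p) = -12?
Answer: -391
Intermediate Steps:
-67 + 27*q(5, -10) = -67 + 27*(-12) = -67 - 324 = -391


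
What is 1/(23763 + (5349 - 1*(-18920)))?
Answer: 1/48032 ≈ 2.0819e-5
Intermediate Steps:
1/(23763 + (5349 - 1*(-18920))) = 1/(23763 + (5349 + 18920)) = 1/(23763 + 24269) = 1/48032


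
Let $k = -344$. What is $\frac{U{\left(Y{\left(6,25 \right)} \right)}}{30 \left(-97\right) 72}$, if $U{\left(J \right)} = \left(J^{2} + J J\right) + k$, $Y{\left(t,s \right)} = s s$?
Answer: $- \frac{130151}{34920} \approx -3.7271$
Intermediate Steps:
$Y{\left(t,s \right)} = s^{2}$
$U{\left(J \right)} = -344 + 2 J^{2}$ ($U{\left(J \right)} = \left(J^{2} + J J\right) - 344 = \left(J^{2} + J^{2}\right) - 344 = 2 J^{2} - 344 = -344 + 2 J^{2}$)
$\frac{U{\left(Y{\left(6,25 \right)} \right)}}{30 \left(-97\right) 72} = \frac{-344 + 2 \left(25^{2}\right)^{2}}{30 \left(-97\right) 72} = \frac{-344 + 2 \cdot 625^{2}}{\left(-2910\right) 72} = \frac{-344 + 2 \cdot 390625}{-209520} = \left(-344 + 781250\right) \left(- \frac{1}{209520}\right) = 780906 \left(- \frac{1}{209520}\right) = - \frac{130151}{34920}$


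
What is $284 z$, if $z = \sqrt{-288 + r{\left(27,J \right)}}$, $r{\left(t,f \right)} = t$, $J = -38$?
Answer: $852 i \sqrt{29} \approx 4588.2 i$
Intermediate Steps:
$z = 3 i \sqrt{29}$ ($z = \sqrt{-288 + 27} = \sqrt{-261} = 3 i \sqrt{29} \approx 16.155 i$)
$284 z = 284 \cdot 3 i \sqrt{29} = 852 i \sqrt{29}$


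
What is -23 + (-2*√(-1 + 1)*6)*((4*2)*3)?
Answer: -23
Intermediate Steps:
-23 + (-2*√(-1 + 1)*6)*((4*2)*3) = -23 + (-2*√0*6)*(8*3) = -23 + (-2*0*6)*24 = -23 + (0*6)*24 = -23 + 0*24 = -23 + 0 = -23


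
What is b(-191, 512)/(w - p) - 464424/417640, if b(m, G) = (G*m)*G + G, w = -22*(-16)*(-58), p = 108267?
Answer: 2606381293161/6717896015 ≈ 387.98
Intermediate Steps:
w = -20416 (w = 352*(-58) = -20416)
b(m, G) = G + m*G² (b(m, G) = m*G² + G = G + m*G²)
b(-191, 512)/(w - p) - 464424/417640 = (512*(1 + 512*(-191)))/(-20416 - 1*108267) - 464424/417640 = (512*(1 - 97792))/(-20416 - 108267) - 464424*1/417640 = (512*(-97791))/(-128683) - 58053/52205 = -50068992*(-1/128683) - 58053/52205 = 50068992/128683 - 58053/52205 = 2606381293161/6717896015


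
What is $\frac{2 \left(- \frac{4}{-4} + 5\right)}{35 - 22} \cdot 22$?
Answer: $\frac{264}{13} \approx 20.308$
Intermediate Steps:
$\frac{2 \left(- \frac{4}{-4} + 5\right)}{35 - 22} \cdot 22 = \frac{2 \left(\left(-4\right) \left(- \frac{1}{4}\right) + 5\right)}{13} \cdot 22 = 2 \left(1 + 5\right) \frac{1}{13} \cdot 22 = 2 \cdot 6 \cdot \frac{1}{13} \cdot 22 = 12 \cdot \frac{1}{13} \cdot 22 = \frac{12}{13} \cdot 22 = \frac{264}{13}$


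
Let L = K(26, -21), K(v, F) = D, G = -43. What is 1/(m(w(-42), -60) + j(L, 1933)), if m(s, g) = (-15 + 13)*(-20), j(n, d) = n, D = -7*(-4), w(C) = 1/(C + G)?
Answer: 1/68 ≈ 0.014706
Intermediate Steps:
w(C) = 1/(-43 + C) (w(C) = 1/(C - 43) = 1/(-43 + C))
D = 28
K(v, F) = 28
L = 28
m(s, g) = 40 (m(s, g) = -2*(-20) = 40)
1/(m(w(-42), -60) + j(L, 1933)) = 1/(40 + 28) = 1/68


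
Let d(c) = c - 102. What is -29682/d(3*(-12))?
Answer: 4947/23 ≈ 215.09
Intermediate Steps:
d(c) = -102 + c
-29682/d(3*(-12)) = -29682/(-102 + 3*(-12)) = -29682/(-102 - 36) = -29682/(-138) = -29682*(-1/138) = 4947/23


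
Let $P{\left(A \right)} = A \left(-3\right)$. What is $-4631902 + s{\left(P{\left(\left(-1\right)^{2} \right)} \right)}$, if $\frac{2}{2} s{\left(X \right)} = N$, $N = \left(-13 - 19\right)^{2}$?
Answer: $-4630878$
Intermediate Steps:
$P{\left(A \right)} = - 3 A$
$N = 1024$ ($N = \left(-32\right)^{2} = 1024$)
$s{\left(X \right)} = 1024$
$-4631902 + s{\left(P{\left(\left(-1\right)^{2} \right)} \right)} = -4631902 + 1024 = -4630878$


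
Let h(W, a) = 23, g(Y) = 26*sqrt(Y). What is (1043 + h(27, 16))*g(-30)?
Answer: 27716*I*sqrt(30) ≈ 1.5181e+5*I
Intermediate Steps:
(1043 + h(27, 16))*g(-30) = (1043 + 23)*(26*sqrt(-30)) = 1066*(26*(I*sqrt(30))) = 1066*(26*I*sqrt(30)) = 27716*I*sqrt(30)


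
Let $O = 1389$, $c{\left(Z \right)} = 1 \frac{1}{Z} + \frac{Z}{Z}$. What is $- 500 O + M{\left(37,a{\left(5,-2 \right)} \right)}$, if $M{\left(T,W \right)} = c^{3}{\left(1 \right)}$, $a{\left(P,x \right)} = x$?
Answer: $-694492$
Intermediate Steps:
$c{\left(Z \right)} = 1 + \frac{1}{Z}$ ($c{\left(Z \right)} = \frac{1}{Z} + 1 = 1 + \frac{1}{Z}$)
$M{\left(T,W \right)} = 8$ ($M{\left(T,W \right)} = \left(\frac{1 + 1}{1}\right)^{3} = \left(1 \cdot 2\right)^{3} = 2^{3} = 8$)
$- 500 O + M{\left(37,a{\left(5,-2 \right)} \right)} = \left(-500\right) 1389 + 8 = -694500 + 8 = -694492$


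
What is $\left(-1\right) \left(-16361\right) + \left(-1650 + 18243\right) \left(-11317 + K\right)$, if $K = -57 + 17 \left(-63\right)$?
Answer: $-206483524$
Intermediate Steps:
$K = -1128$ ($K = -57 - 1071 = -1128$)
$\left(-1\right) \left(-16361\right) + \left(-1650 + 18243\right) \left(-11317 + K\right) = \left(-1\right) \left(-16361\right) + \left(-1650 + 18243\right) \left(-11317 - 1128\right) = 16361 + 16593 \left(-12445\right) = 16361 - 206499885 = -206483524$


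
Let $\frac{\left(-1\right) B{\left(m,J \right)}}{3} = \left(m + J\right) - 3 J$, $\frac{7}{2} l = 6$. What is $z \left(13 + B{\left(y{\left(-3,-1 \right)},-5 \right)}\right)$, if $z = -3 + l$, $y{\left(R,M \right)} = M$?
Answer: $18$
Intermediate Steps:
$l = \frac{12}{7}$ ($l = \frac{2}{7} \cdot 6 = \frac{12}{7} \approx 1.7143$)
$B{\left(m,J \right)} = - 3 m + 6 J$ ($B{\left(m,J \right)} = - 3 \left(\left(m + J\right) - 3 J\right) = - 3 \left(\left(J + m\right) - 3 J\right) = - 3 \left(m - 2 J\right) = - 3 m + 6 J$)
$z = - \frac{9}{7}$ ($z = -3 + \frac{12}{7} = - \frac{9}{7} \approx -1.2857$)
$z \left(13 + B{\left(y{\left(-3,-1 \right)},-5 \right)}\right) = - \frac{9 \left(13 + \left(\left(-3\right) \left(-1\right) + 6 \left(-5\right)\right)\right)}{7} = - \frac{9 \left(13 + \left(3 - 30\right)\right)}{7} = - \frac{9 \left(13 - 27\right)}{7} = \left(- \frac{9}{7}\right) \left(-14\right) = 18$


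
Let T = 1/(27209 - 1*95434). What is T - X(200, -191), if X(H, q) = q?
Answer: 13030974/68225 ≈ 191.00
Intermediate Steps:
T = -1/68225 (T = 1/(27209 - 95434) = 1/(-68225) = -1/68225 ≈ -1.4657e-5)
T - X(200, -191) = -1/68225 - 1*(-191) = -1/68225 + 191 = 13030974/68225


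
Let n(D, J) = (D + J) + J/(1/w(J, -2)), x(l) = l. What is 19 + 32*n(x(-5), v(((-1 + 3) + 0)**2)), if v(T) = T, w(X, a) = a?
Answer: -269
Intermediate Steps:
n(D, J) = D - J (n(D, J) = (D + J) + J/(1/(-2)) = (D + J) + J/(-1/2) = (D + J) + J*(-2) = (D + J) - 2*J = D - J)
19 + 32*n(x(-5), v(((-1 + 3) + 0)**2)) = 19 + 32*(-5 - ((-1 + 3) + 0)**2) = 19 + 32*(-5 - (2 + 0)**2) = 19 + 32*(-5 - 1*2**2) = 19 + 32*(-5 - 1*4) = 19 + 32*(-5 - 4) = 19 + 32*(-9) = 19 - 288 = -269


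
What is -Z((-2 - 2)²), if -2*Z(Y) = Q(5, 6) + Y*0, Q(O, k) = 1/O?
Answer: ⅒ ≈ 0.10000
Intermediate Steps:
Z(Y) = -⅒ (Z(Y) = -(1/5 + Y*0)/2 = -(⅕ + 0)/2 = -½*⅕ = -⅒)
-Z((-2 - 2)²) = -1*(-⅒) = ⅒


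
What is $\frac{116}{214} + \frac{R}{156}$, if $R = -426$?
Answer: $- \frac{6089}{2782} \approx -2.1887$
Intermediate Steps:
$\frac{116}{214} + \frac{R}{156} = \frac{116}{214} - \frac{426}{156} = 116 \cdot \frac{1}{214} - \frac{71}{26} = \frac{58}{107} - \frac{71}{26} = - \frac{6089}{2782}$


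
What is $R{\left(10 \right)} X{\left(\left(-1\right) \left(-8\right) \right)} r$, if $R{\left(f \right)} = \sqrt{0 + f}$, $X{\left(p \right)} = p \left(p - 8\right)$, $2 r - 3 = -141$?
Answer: $0$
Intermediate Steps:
$r = -69$ ($r = \frac{3}{2} + \frac{1}{2} \left(-141\right) = \frac{3}{2} - \frac{141}{2} = -69$)
$X{\left(p \right)} = p \left(-8 + p\right)$
$R{\left(f \right)} = \sqrt{f}$
$R{\left(10 \right)} X{\left(\left(-1\right) \left(-8\right) \right)} r = \sqrt{10} \left(-1\right) \left(-8\right) \left(-8 - -8\right) \left(-69\right) = \sqrt{10} \cdot 8 \left(-8 + 8\right) \left(-69\right) = \sqrt{10} \cdot 8 \cdot 0 \left(-69\right) = \sqrt{10} \cdot 0 \left(-69\right) = 0 \left(-69\right) = 0$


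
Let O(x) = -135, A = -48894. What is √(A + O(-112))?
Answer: I*√49029 ≈ 221.42*I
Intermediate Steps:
√(A + O(-112)) = √(-48894 - 135) = √(-49029) = I*√49029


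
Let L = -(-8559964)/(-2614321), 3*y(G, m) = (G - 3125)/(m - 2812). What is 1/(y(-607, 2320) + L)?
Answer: -321561483/239821741 ≈ -1.3408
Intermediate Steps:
y(G, m) = (-3125 + G)/(3*(-2812 + m)) (y(G, m) = ((G - 3125)/(m - 2812))/3 = ((-3125 + G)/(-2812 + m))/3 = (-3125 + G)/(3*(-2812 + m)))
L = -8559964/2614321 (L = -(-8559964)*(-1)/2614321 = -1*8559964/2614321 = -8559964/2614321 ≈ -3.2743)
1/(y(-607, 2320) + L) = 1/((-3125 - 607)/(3*(-2812 + 2320)) - 8559964/2614321) = 1/((⅓)*(-3732)/(-492) - 8559964/2614321) = 1/((⅓)*(-1/492)*(-3732) - 8559964/2614321) = 1/(311/123 - 8559964/2614321) = 1/(-239821741/321561483) = -321561483/239821741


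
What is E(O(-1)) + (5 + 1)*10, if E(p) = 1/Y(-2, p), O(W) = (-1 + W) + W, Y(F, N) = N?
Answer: 179/3 ≈ 59.667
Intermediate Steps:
O(W) = -1 + 2*W
E(p) = 1/p
E(O(-1)) + (5 + 1)*10 = 1/(-1 + 2*(-1)) + (5 + 1)*10 = 1/(-1 - 2) + 6*10 = 1/(-3) + 60 = -⅓ + 60 = 179/3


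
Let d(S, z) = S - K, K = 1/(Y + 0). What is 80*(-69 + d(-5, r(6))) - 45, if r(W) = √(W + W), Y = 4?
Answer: -5985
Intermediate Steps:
r(W) = √2*√W (r(W) = √(2*W) = √2*√W)
K = ¼ (K = 1/(4 + 0) = 1/4 = ¼ ≈ 0.25000)
d(S, z) = -¼ + S (d(S, z) = S - 1*¼ = S - ¼ = -¼ + S)
80*(-69 + d(-5, r(6))) - 45 = 80*(-69 + (-¼ - 5)) - 45 = 80*(-69 - 21/4) - 45 = 80*(-297/4) - 45 = -5940 - 45 = -5985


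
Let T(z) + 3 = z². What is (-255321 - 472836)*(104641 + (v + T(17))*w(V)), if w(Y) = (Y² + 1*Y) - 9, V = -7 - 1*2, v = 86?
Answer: -93260164089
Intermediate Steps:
V = -9 (V = -7 - 2 = -9)
T(z) = -3 + z²
w(Y) = -9 + Y + Y² (w(Y) = (Y² + Y) - 9 = (Y + Y²) - 9 = -9 + Y + Y²)
(-255321 - 472836)*(104641 + (v + T(17))*w(V)) = (-255321 - 472836)*(104641 + (86 + (-3 + 17²))*(-9 - 9 + (-9)²)) = -728157*(104641 + (86 + (-3 + 289))*(-9 - 9 + 81)) = -728157*(104641 + (86 + 286)*63) = -728157*(104641 + 372*63) = -728157*(104641 + 23436) = -728157*128077 = -93260164089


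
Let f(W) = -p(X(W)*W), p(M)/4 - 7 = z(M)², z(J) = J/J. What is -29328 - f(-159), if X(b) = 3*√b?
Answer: -29296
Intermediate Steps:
z(J) = 1
p(M) = 32 (p(M) = 28 + 4*1² = 28 + 4*1 = 28 + 4 = 32)
f(W) = -32 (f(W) = -1*32 = -32)
-29328 - f(-159) = -29328 - 1*(-32) = -29328 + 32 = -29296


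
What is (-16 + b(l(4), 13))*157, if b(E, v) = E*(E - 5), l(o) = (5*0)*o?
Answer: -2512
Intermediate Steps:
l(o) = 0 (l(o) = 0*o = 0)
b(E, v) = E*(-5 + E)
(-16 + b(l(4), 13))*157 = (-16 + 0*(-5 + 0))*157 = (-16 + 0*(-5))*157 = (-16 + 0)*157 = -16*157 = -2512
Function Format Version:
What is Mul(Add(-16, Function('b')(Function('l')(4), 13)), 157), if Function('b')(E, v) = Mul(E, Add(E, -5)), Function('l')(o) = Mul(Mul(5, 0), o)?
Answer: -2512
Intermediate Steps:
Function('l')(o) = 0 (Function('l')(o) = Mul(0, o) = 0)
Function('b')(E, v) = Mul(E, Add(-5, E))
Mul(Add(-16, Function('b')(Function('l')(4), 13)), 157) = Mul(Add(-16, Mul(0, Add(-5, 0))), 157) = Mul(Add(-16, Mul(0, -5)), 157) = Mul(Add(-16, 0), 157) = Mul(-16, 157) = -2512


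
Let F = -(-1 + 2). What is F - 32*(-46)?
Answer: 1471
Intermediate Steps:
F = -1 (F = -1*1 = -1)
F - 32*(-46) = -1 - 32*(-46) = -1 + 1472 = 1471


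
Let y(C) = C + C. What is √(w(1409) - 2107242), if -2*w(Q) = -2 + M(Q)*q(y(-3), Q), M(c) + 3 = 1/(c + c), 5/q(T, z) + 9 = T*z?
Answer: I*√1198518845112920327451/23848734 ≈ 1451.6*I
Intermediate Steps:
y(C) = 2*C
q(T, z) = 5/(-9 + T*z)
M(c) = -3 + 1/(2*c) (M(c) = -3 + 1/(c + c) = -3 + 1/(2*c))
w(Q) = 1 - 5*(-3 + 1/(2*Q))/(2*(-9 - 6*Q)) (w(Q) = -(-2 + (-3 + 1/(2*Q))*(5/(-9 + (2*(-3))*Q)))/2 = -(-2 + (-3 + 1/(2*Q))*(5/(-9 - 6*Q)))/2 = -(-2 + 5*(-3 + 1/(2*Q))/(-9 - 6*Q))/2 = 1 - 5*(-3 + 1/(2*Q))/(2*(-9 - 6*Q)))
√(w(1409) - 2107242) = √((1/12)*(5 + 6*1409 + 24*1409²)/(1409*(3 + 2*1409)) - 2107242) = √((1/12)*(1/1409)*(5 + 8454 + 24*1985281)/(3 + 2818) - 2107242) = √((1/12)*(1/1409)*(5 + 8454 + 47646744)/2821 - 2107242) = √((1/12)*(1/1409)*(1/2821)*47655203 - 2107242) = √(47655203/47697468 - 2107242) = √(-100510060208053/47697468) = I*√1198518845112920327451/23848734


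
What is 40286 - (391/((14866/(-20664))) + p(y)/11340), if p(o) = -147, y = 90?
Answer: 163882303031/4013820 ≈ 40830.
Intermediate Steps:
40286 - (391/((14866/(-20664))) + p(y)/11340) = 40286 - (391/((14866/(-20664))) - 147/11340) = 40286 - (391/((14866*(-1/20664))) - 147*1/11340) = 40286 - (391/(-7433/10332) - 7/540) = 40286 - (391*(-10332/7433) - 7/540) = 40286 - (-4039812/7433 - 7/540) = 40286 - 1*(-2181550511/4013820) = 40286 + 2181550511/4013820 = 163882303031/4013820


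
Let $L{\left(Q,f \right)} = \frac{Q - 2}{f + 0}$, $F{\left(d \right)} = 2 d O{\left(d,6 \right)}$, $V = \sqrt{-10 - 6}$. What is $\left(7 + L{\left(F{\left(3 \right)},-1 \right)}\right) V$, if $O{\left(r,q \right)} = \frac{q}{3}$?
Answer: $- 12 i \approx - 12.0 i$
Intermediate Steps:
$O{\left(r,q \right)} = \frac{q}{3}$ ($O{\left(r,q \right)} = q \frac{1}{3} = \frac{q}{3}$)
$V = 4 i$ ($V = \sqrt{-16} = 4 i \approx 4.0 i$)
$F{\left(d \right)} = 4 d$ ($F{\left(d \right)} = 2 d \frac{1}{3} \cdot 6 = 2 d 2 = 4 d$)
$L{\left(Q,f \right)} = \frac{-2 + Q}{f}$
$\left(7 + L{\left(F{\left(3 \right)},-1 \right)}\right) V = \left(7 + \frac{-2 + 4 \cdot 3}{-1}\right) 4 i = \left(7 - \left(-2 + 12\right)\right) 4 i = \left(7 - 10\right) 4 i = - 3 \cdot 4 i = - 12 i$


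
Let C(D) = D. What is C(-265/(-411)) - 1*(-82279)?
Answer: 33816934/411 ≈ 82280.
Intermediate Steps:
C(-265/(-411)) - 1*(-82279) = -265/(-411) - 1*(-82279) = -265*(-1/411) + 82279 = 265/411 + 82279 = 33816934/411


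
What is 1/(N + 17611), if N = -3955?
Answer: 1/13656 ≈ 7.3228e-5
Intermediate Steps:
1/(N + 17611) = 1/(-3955 + 17611) = 1/13656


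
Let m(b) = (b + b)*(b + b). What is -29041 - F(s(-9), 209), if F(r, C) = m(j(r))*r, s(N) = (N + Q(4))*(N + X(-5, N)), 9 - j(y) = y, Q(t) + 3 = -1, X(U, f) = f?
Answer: -47414041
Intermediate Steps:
Q(t) = -4 (Q(t) = -3 - 1 = -4)
j(y) = 9 - y
s(N) = 2*N*(-4 + N) (s(N) = (N - 4)*(N + N) = (-4 + N)*(2*N) = 2*N*(-4 + N))
m(b) = 4*b² (m(b) = (2*b)*(2*b) = 4*b²)
F(r, C) = 4*r*(9 - r)² (F(r, C) = (4*(9 - r)²)*r = 4*r*(9 - r)²)
-29041 - F(s(-9), 209) = -29041 - 4*2*(-9)*(-4 - 9)*(-9 + 2*(-9)*(-4 - 9))² = -29041 - 4*2*(-9)*(-13)*(-9 + 2*(-9)*(-13))² = -29041 - 4*234*(-9 + 234)² = -29041 - 4*234*225² = -29041 - 4*234*50625 = -29041 - 1*47385000 = -29041 - 47385000 = -47414041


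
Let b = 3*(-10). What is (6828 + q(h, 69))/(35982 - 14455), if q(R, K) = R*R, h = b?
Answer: 7728/21527 ≈ 0.35899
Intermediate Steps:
b = -30
h = -30
q(R, K) = R²
(6828 + q(h, 69))/(35982 - 14455) = (6828 + (-30)²)/(35982 - 14455) = (6828 + 900)/21527 = 7728*(1/21527) = 7728/21527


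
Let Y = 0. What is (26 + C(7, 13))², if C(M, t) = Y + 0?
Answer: 676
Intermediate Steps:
C(M, t) = 0 (C(M, t) = 0 + 0 = 0)
(26 + C(7, 13))² = (26 + 0)² = 26² = 676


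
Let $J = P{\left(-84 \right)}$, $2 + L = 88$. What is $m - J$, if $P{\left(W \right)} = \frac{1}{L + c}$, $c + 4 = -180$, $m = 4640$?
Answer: $\frac{454721}{98} \approx 4640.0$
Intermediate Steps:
$c = -184$ ($c = -4 - 180 = -184$)
$L = 86$ ($L = -2 + 88 = 86$)
$P{\left(W \right)} = - \frac{1}{98}$ ($P{\left(W \right)} = \frac{1}{86 - 184} = \frac{1}{-98} = - \frac{1}{98}$)
$J = - \frac{1}{98} \approx -0.010204$
$m - J = 4640 - - \frac{1}{98} = 4640 + \frac{1}{98} = \frac{454721}{98}$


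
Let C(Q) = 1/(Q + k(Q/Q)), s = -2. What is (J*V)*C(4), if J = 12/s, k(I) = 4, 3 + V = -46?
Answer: 147/4 ≈ 36.750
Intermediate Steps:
V = -49 (V = -3 - 46 = -49)
C(Q) = 1/(4 + Q) (C(Q) = 1/(Q + 4) = 1/(4 + Q))
J = -6 (J = 12/(-2) = 12*(-½) = -6)
(J*V)*C(4) = (-6*(-49))/(4 + 4) = 294/8 = 294*(⅛) = 147/4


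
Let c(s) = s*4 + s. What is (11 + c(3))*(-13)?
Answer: -338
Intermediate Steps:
c(s) = 5*s (c(s) = 4*s + s = 5*s)
(11 + c(3))*(-13) = (11 + 5*3)*(-13) = (11 + 15)*(-13) = 26*(-13) = -338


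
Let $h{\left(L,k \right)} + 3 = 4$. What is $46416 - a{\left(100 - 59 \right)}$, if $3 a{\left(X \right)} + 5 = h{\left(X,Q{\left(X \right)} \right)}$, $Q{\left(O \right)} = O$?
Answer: $\frac{139252}{3} \approx 46417.0$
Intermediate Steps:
$h{\left(L,k \right)} = 1$ ($h{\left(L,k \right)} = -3 + 4 = 1$)
$a{\left(X \right)} = - \frac{4}{3}$ ($a{\left(X \right)} = - \frac{5}{3} + \frac{1}{3} \cdot 1 = - \frac{5}{3} + \frac{1}{3} = - \frac{4}{3}$)
$46416 - a{\left(100 - 59 \right)} = 46416 - - \frac{4}{3} = 46416 + \frac{4}{3} = \frac{139252}{3}$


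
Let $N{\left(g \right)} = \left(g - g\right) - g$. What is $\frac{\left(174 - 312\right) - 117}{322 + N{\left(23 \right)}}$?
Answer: $- \frac{255}{299} \approx -0.85284$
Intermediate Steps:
$N{\left(g \right)} = - g$ ($N{\left(g \right)} = 0 - g = - g$)
$\frac{\left(174 - 312\right) - 117}{322 + N{\left(23 \right)}} = \frac{\left(174 - 312\right) - 117}{322 - 23} = \frac{-138 - 117}{322 - 23} = - \frac{255}{299}$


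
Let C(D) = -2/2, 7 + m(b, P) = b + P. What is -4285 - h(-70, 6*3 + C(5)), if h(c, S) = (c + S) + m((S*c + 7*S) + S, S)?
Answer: -3188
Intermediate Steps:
m(b, P) = -7 + P + b (m(b, P) = -7 + (b + P) = -7 + (P + b) = -7 + P + b)
C(D) = -1 (C(D) = -2*1/2 = -1)
h(c, S) = -7 + c + 10*S + S*c (h(c, S) = (c + S) + (-7 + S + ((S*c + 7*S) + S)) = (S + c) + (-7 + S + ((7*S + S*c) + S)) = (S + c) + (-7 + S + (8*S + S*c)) = (S + c) + (-7 + 9*S + S*c) = -7 + c + 10*S + S*c)
-4285 - h(-70, 6*3 + C(5)) = -4285 - (-7 - 70 + 10*(6*3 - 1) + (6*3 - 1)*(-70)) = -4285 - (-7 - 70 + 10*(18 - 1) + (18 - 1)*(-70)) = -4285 - (-7 - 70 + 10*17 + 17*(-70)) = -4285 - (-7 - 70 + 170 - 1190) = -4285 - 1*(-1097) = -4285 + 1097 = -3188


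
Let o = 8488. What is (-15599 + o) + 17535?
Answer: 10424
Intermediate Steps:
(-15599 + o) + 17535 = (-15599 + 8488) + 17535 = -7111 + 17535 = 10424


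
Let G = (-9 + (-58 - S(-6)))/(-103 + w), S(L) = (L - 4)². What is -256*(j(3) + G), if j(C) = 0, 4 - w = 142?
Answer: -42752/241 ≈ -177.39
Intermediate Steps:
S(L) = (-4 + L)²
w = -138 (w = 4 - 1*142 = 4 - 142 = -138)
G = 167/241 (G = (-9 + (-58 - (-4 - 6)²))/(-103 - 138) = (-9 + (-58 - 1*(-10)²))/(-241) = (-9 + (-58 - 1*100))*(-1/241) = (-9 + (-58 - 100))*(-1/241) = (-9 - 158)*(-1/241) = -167*(-1/241) = 167/241 ≈ 0.69295)
-256*(j(3) + G) = -256*(0 + 167/241) = -256*167/241 = -42752/241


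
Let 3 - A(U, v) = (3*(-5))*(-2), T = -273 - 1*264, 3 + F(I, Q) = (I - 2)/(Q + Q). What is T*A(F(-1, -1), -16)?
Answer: 14499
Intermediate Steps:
F(I, Q) = -3 + (-2 + I)/(2*Q) (F(I, Q) = -3 + (I - 2)/(Q + Q) = -3 + (-2 + I)/((2*Q)) = -3 + (-2 + I)*(1/(2*Q)) = -3 + (-2 + I)/(2*Q))
T = -537 (T = -273 - 264 = -537)
A(U, v) = -27 (A(U, v) = 3 - 3*(-5)*(-2) = 3 - (-15)*(-2) = 3 - 1*30 = 3 - 30 = -27)
T*A(F(-1, -1), -16) = -537*(-27) = 14499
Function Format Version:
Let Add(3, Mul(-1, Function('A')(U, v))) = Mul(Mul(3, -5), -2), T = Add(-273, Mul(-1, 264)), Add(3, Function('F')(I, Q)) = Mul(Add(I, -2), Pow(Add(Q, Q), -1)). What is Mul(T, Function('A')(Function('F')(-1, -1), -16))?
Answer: 14499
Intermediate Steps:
Function('F')(I, Q) = Add(-3, Mul(Rational(1, 2), Pow(Q, -1), Add(-2, I))) (Function('F')(I, Q) = Add(-3, Mul(Add(I, -2), Pow(Add(Q, Q), -1))) = Add(-3, Mul(Add(-2, I), Pow(Mul(2, Q), -1))) = Add(-3, Mul(Add(-2, I), Mul(Rational(1, 2), Pow(Q, -1)))) = Add(-3, Mul(Rational(1, 2), Pow(Q, -1), Add(-2, I))))
T = -537 (T = Add(-273, -264) = -537)
Function('A')(U, v) = -27 (Function('A')(U, v) = Add(3, Mul(-1, Mul(Mul(3, -5), -2))) = Add(3, Mul(-1, Mul(-15, -2))) = Add(3, Mul(-1, 30)) = Add(3, -30) = -27)
Mul(T, Function('A')(Function('F')(-1, -1), -16)) = Mul(-537, -27) = 14499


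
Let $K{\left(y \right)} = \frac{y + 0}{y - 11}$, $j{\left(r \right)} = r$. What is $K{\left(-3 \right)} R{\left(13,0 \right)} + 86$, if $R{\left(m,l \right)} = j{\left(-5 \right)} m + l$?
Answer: $\frac{1009}{14} \approx 72.071$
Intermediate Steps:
$K{\left(y \right)} = \frac{y}{-11 + y}$
$R{\left(m,l \right)} = l - 5 m$ ($R{\left(m,l \right)} = - 5 m + l = l - 5 m$)
$K{\left(-3 \right)} R{\left(13,0 \right)} + 86 = - \frac{3}{-11 - 3} \left(0 - 65\right) + 86 = - \frac{3}{-14} \left(0 - 65\right) + 86 = \left(-3\right) \left(- \frac{1}{14}\right) \left(-65\right) + 86 = \frac{3}{14} \left(-65\right) + 86 = - \frac{195}{14} + 86 = \frac{1009}{14}$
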